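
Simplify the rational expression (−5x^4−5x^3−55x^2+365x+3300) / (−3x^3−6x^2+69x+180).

(5x^2+10x+165)/(3x+9)

Euclidean algorithm in ℚ[x]:
  −5x^4−5x^3−55x^2+365x+3300 = ((5/3)x−5/3)(−3x^3−6x^2+69x+180) + (−180x^2+180x+3600)
  −3x^3−6x^2+69x+180 = ((1/60)x+1/20)(−180x^2+180x+3600) + (0)
Last nonzero remainder: −180x^2+180x+3600. Dividing through by −180 gives the monic gcd x^2−x−20.
Cancel x^2−x−20 from numerator and denominator to get the reduced form.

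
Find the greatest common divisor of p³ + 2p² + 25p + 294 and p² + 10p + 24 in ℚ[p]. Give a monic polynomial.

p + 6

By polynomial division,
  p³ + 2p² + 25p + 294 = (p − 8)(p² + 10p + 24) + (81p + 486)
  p² + 10p + 24 = ((1/81)p + 4/81)(81p + 486) + (0)
Last nonzero remainder: 81p + 486. Dividing through by 81 gives the monic gcd p + 6.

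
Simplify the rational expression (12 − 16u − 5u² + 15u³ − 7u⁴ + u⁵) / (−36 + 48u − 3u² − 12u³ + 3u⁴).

By polynomial division,
  u⁵ − 7u⁴ + 15u³ − 5u² − 16u + 12 = ((1/3)u − 1)(3u⁴ − 12u³ − 3u² + 48u − 36) + (4u³ − 24u² + 44u − 24)
  3u⁴ − 12u³ − 3u² + 48u − 36 = ((3/4)u + 3/2)(4u³ − 24u² + 44u − 24) + (0)
Last nonzero remainder: 4u³ − 24u² + 44u − 24. Dividing through by 4 gives the monic gcd u³ − 6u² + 11u − 6.
Cancel u³ − 6u² + 11u − 6 from numerator and denominator to get the reduced form.

(−2 − u + u²)/(6 + 3u)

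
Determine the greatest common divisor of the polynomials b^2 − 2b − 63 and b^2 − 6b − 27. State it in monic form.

b − 9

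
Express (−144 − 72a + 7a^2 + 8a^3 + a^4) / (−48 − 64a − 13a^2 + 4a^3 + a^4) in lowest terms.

Apply the Euclidean algorithm:
  a^4 + 8a^3 + 7a^2 − 72a − 144 = (a^4 + 4a^3 − 13a^2 − 64a − 48) + (4a^3 + 20a^2 − 8a − 96)
  a^4 + 4a^3 − 13a^2 − 64a − 48 = ((1/4)a − 1/4)(4a^3 + 20a^2 − 8a − 96) + (−6a^2 − 42a − 72)
  4a^3 + 20a^2 − 8a − 96 = (−(2/3)a + 4/3)(−6a^2 − 42a − 72) + (0)
Last nonzero remainder: −6a^2 − 42a − 72. Dividing through by −6 gives the monic gcd a^2 + 7a + 12.
Cancel a^2 + 7a + 12 from numerator and denominator to get the reduced form.

(−12 + a + a^2)/(−4 − 3a + a^2)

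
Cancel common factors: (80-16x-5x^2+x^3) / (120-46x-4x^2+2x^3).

(-20-x+x^2)/(-30+4x+2x^2)

Apply the Euclidean algorithm:
  x^3-5x^2-16x+80 = (1/2)(2x^3-4x^2-46x+120) + (-3x^2+7x+20)
  2x^3-4x^2-46x+120 = (-(2/3)x-2/9)(-3x^2+7x+20) + (-(280/9)x+1120/9)
  -3x^2+7x+20 = ((27/280)x+9/56)(-(280/9)x+1120/9) + (0)
Last nonzero remainder: -(280/9)x+1120/9. Dividing through by -280/9 gives the monic gcd x-4.
Cancel x-4 from numerator and denominator to get the reduced form.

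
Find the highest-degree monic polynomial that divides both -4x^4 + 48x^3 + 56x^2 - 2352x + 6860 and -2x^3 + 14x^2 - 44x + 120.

x - 5

By polynomial division,
  -4x^4 + 48x^3 + 56x^2 - 2352x + 6860 = (2x - 10)(-2x^3 + 14x^2 - 44x + 120) + (284x^2 - 3032x + 8060)
  -2x^3 + 14x^2 - 44x + 120 = (-(1/142)x - 261/10082)(284x^2 - 3032x + 8060) + (-(331350/5041)x + 1656750/5041)
  284x^2 - 3032x + 8060 = (-(715822/165675)x + 4063046/165675)(-(331350/5041)x + 1656750/5041) + (0)
Last nonzero remainder: -(331350/5041)x + 1656750/5041. Dividing through by -331350/5041 gives the monic gcd x - 5.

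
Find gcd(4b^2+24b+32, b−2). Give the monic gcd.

Euclidean algorithm in ℚ[b]:
  4b^2+24b+32 = (4b+32)(b−2) + (96)
  b−2 = ((1/96)b−1/48)(96) + (0)
The last nonzero remainder is the constant 96, so the polynomials are coprime and gcd = 1.

1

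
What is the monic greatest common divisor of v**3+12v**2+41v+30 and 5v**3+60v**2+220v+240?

v+6

Repeated division with remainder:
  v**3+12v**2+41v+30 = (1/5)(5v**3+60v**2+220v+240) + (-3v-18)
  5v**3+60v**2+220v+240 = (-(5/3)v**2-10v-40/3)(-3v-18) + (0)
Last nonzero remainder: -3v-18. Dividing through by -3 gives the monic gcd v+6.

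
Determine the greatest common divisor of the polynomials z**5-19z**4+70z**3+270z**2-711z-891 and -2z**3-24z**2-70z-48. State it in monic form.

z**2+4z+3

Repeated division with remainder:
  z**5-19z**4+70z**3+270z**2-711z-891 = (-(1/2)z**2+(31/2)z-407/2)(-2z**3-24z**2-70z-48) + (-3553z**2-14212z-10659)
  -2z**3-24z**2-70z-48 = ((2/3553)z+16/3553)(-3553z**2-14212z-10659) + (0)
Last nonzero remainder: -3553z**2-14212z-10659. Dividing through by -3553 gives the monic gcd z**2+4z+3.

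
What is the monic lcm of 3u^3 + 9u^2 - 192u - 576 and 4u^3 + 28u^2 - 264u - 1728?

u^5 + 18u^4 + 35u^3 - 990u^2 - 6336u - 10368

Repeated division with remainder:
  3u^3 + 9u^2 - 192u - 576 = (3/4)(4u^3 + 28u^2 - 264u - 1728) + (-12u^2 + 6u + 720)
  4u^3 + 28u^2 - 264u - 1728 = (-(1/3)u - 5/2)(-12u^2 + 6u + 720) + (-9u + 72)
  -12u^2 + 6u + 720 = ((4/3)u + 10)(-9u + 72) + (0)
Last nonzero remainder: -9u + 72. Dividing through by -9 gives the monic gcd u - 8.
Then lcm(f, g) = f·g / gcd(f, g); expanding and making the result monic gives the answer.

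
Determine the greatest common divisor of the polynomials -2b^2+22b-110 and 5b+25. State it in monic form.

1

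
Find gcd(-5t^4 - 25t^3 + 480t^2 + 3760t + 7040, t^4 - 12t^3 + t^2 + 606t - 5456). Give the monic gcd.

Apply the Euclidean algorithm:
  -5t^4 - 25t^3 + 480t^2 + 3760t + 7040 = (-5)(t^4 - 12t^3 + t^2 + 606t - 5456) + (-85t^3 + 485t^2 + 6790t - 20240)
  t^4 - 12t^3 + t^2 + 606t - 5456 = (-(1/85)t + 107/1445)(-85t^3 + 485t^2 + 6790t - 20240) + ((12996/289)t^2 - (38988/289)t - 1143648/289)
  -85t^3 + 485t^2 + 6790t - 20240 = (-(24565/12996)t + 33235/6498)((12996/289)t^2 - (38988/289)t - 1143648/289) + (0)
Last nonzero remainder: (12996/289)t^2 - (38988/289)t - 1143648/289. Dividing through by 12996/289 gives the monic gcd t^2 - 3t - 88.

t^2 - 3t - 88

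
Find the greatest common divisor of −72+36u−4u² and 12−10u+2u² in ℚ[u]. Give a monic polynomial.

−3+u

Euclidean algorithm in ℚ[u]:
  −4u²+36u−72 = (−2)(2u²−10u+12) + (16u−48)
  2u²−10u+12 = ((1/8)u−1/4)(16u−48) + (0)
Last nonzero remainder: 16u−48. Dividing through by 16 gives the monic gcd u−3.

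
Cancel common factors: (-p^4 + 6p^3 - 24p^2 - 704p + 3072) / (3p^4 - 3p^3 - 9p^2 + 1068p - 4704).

Apply the Euclidean algorithm:
  -p^4 + 6p^3 - 24p^2 - 704p + 3072 = (-1/3)(3p^4 - 3p^3 - 9p^2 + 1068p - 4704) + (5p^3 - 27p^2 - 348p + 1504)
  3p^4 - 3p^3 - 9p^2 + 1068p - 4704 = ((3/5)p + 66/25)(5p^3 - 27p^2 - 348p + 1504) + ((6777/25)p^2 + (27108/25)p - 216864/25)
  5p^3 - 27p^2 - 348p + 1504 = ((125/6777)p - 1175/6777)((6777/25)p^2 + (27108/25)p - 216864/25) + (0)
Last nonzero remainder: (6777/25)p^2 + (27108/25)p - 216864/25. Dividing through by 6777/25 gives the monic gcd p^2 + 4p - 32.
Cancel p^2 + 4p - 32 from numerator and denominator to get the reduced form.

(-p^2 + 10p - 96)/(3p^2 - 15p + 147)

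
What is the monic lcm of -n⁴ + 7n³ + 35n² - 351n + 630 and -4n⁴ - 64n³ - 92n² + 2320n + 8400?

By polynomial division,
  -n⁴ + 7n³ + 35n² - 351n + 630 = (1/4)(-4n⁴ - 64n³ - 92n² + 2320n + 8400) + (23n³ + 58n² - 931n - 1470)
  -4n⁴ - 64n³ - 92n² + 2320n + 8400 = (-(4/23)n - 1240/529)(23n³ + 58n² - 931n - 1470) + (-(62400/529)n² - (62400/529)n + 2620800/529)
  23n³ + 58n² - 931n - 1470 = (-(12167/62400)n - 3703/12480)(-(62400/529)n² - (62400/529)n + 2620800/529) + (0)
Last nonzero remainder: -(62400/529)n² - (62400/529)n + 2620800/529. Dividing through by -62400/529 gives the monic gcd n² + n - 42.
Then lcm(f, g) = f·g / gcd(f, g); expanding and making the result monic gives the answer.

n⁶ + 8n⁵ - 90n⁴ - 524n³ + 2885n² + 8100n - 31500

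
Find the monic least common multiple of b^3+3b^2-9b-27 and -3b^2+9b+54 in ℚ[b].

b^4-3b^3-27b^2+27b+162

Repeated division with remainder:
  b^3+3b^2-9b-27 = (-(1/3)b-2)(-3b^2+9b+54) + (27b+81)
  -3b^2+9b+54 = (-(1/9)b+2/3)(27b+81) + (0)
Last nonzero remainder: 27b+81. Dividing through by 27 gives the monic gcd b+3.
Then lcm(f, g) = f·g / gcd(f, g); expanding and making the result monic gives the answer.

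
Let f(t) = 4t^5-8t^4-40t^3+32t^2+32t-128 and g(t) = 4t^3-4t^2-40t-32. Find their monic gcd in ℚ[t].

Apply the Euclidean algorithm:
  4t^5-8t^4-40t^3+32t^2+32t-128 = (t^2-t-1)(4t^3-4t^2-40t-32) + (20t^2-40t-160)
  4t^3-4t^2-40t-32 = ((1/5)t+1/5)(20t^2-40t-160) + (0)
Last nonzero remainder: 20t^2-40t-160. Dividing through by 20 gives the monic gcd t^2-2t-8.

t^2-2t-8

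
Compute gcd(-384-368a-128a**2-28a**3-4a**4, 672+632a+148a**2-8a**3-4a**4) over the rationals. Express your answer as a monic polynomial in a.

Repeated division with remainder:
  -4a**4-28a**3-128a**2-368a-384 = (-4a**4-8a**3+148a**2+632a+672) + (-20a**3-276a**2-1000a-1056)
  -4a**4-8a**3+148a**2+632a+672 = ((1/5)a-59/25)(-20a**3-276a**2-1000a-1056) + (-(7584/25)a**2-(7584/5)a-45504/25)
  -20a**3-276a**2-1000a-1056 = ((125/1896)a+275/474)(-(7584/25)a**2-(7584/5)a-45504/25) + (0)
Last nonzero remainder: -(7584/25)a**2-(7584/5)a-45504/25. Dividing through by -7584/25 gives the monic gcd a**2+5a+6.

6+5a+a**2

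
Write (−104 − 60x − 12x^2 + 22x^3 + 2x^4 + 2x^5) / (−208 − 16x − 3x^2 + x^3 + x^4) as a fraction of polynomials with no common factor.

(−8 − 4x + 2x^3)/(−16 + x^2)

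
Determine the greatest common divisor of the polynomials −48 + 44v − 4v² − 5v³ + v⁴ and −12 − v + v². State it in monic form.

−12 − v + v²

Euclidean algorithm in ℚ[v]:
  v⁴ − 5v³ − 4v² + 44v − 48 = (v² − 4v + 4)(v² − v − 12) + (0)
The last nonzero remainder v² − v − 12 is already monic.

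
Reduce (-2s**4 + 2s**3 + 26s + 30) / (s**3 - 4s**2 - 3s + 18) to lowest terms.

(-2s**3 - 4s**2 - 12s - 10)/(s**2 - s - 6)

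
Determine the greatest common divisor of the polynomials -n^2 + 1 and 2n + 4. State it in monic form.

1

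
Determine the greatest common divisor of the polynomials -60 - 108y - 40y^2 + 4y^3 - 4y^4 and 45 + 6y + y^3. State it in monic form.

Repeated division with remainder:
  -4y^4 + 4y^3 - 40y^2 - 108y - 60 = (-4y + 4)(y^3 + 6y + 45) + (-16y^2 + 48y - 240)
  y^3 + 6y + 45 = (-(1/16)y - 3/16)(-16y^2 + 48y - 240) + (0)
Last nonzero remainder: -16y^2 + 48y - 240. Dividing through by -16 gives the monic gcd y^2 - 3y + 15.

15 - 3y + y^2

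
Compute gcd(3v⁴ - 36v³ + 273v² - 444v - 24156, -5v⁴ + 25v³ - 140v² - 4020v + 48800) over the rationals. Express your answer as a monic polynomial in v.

Apply the Euclidean algorithm:
  3v⁴ - 36v³ + 273v² - 444v - 24156 = (-3/5)(-5v⁴ + 25v³ - 140v² - 4020v + 48800) + (-21v³ + 189v² - 2856v + 5124)
  -5v⁴ + 25v³ - 140v² - 4020v + 48800 = ((5/21)v + 20/21)(-21v³ + 189v² - 2856v + 5124) + (360v² - 2520v + 43920)
  -21v³ + 189v² - 2856v + 5124 = (-(7/120)v + 7/60)(360v² - 2520v + 43920) + (0)
Last nonzero remainder: 360v² - 2520v + 43920. Dividing through by 360 gives the monic gcd v² - 7v + 122.

v² - 7v + 122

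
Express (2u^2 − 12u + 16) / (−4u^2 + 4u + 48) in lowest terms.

By polynomial division,
  2u^2 − 12u + 16 = (−1/2)(−4u^2 + 4u + 48) + (−10u + 40)
  −4u^2 + 4u + 48 = ((2/5)u + 6/5)(−10u + 40) + (0)
Last nonzero remainder: −10u + 40. Dividing through by −10 gives the monic gcd u − 4.
Cancel u − 4 from numerator and denominator to get the reduced form.

(−u + 2)/(2u + 6)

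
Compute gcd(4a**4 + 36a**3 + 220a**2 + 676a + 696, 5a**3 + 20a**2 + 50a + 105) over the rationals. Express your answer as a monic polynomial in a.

Repeated division with remainder:
  4a**4 + 36a**3 + 220a**2 + 676a + 696 = ((4/5)a + 4)(5a**3 + 20a**2 + 50a + 105) + (100a**2 + 392a + 276)
  5a**3 + 20a**2 + 50a + 105 = ((1/20)a + 1/250)(100a**2 + 392a + 276) + ((4329/125)a + 12987/125)
  100a**2 + 392a + 276 = ((12500/4329)a + 11500/4329)((4329/125)a + 12987/125) + (0)
Last nonzero remainder: (4329/125)a + 12987/125. Dividing through by 4329/125 gives the monic gcd a + 3.

a + 3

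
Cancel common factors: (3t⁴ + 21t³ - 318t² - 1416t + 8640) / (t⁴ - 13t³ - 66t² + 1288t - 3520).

Apply the Euclidean algorithm:
  3t⁴ + 21t³ - 318t² - 1416t + 8640 = (3)(t⁴ - 13t³ - 66t² + 1288t - 3520) + (60t³ - 120t² - 5280t + 19200)
  t⁴ - 13t³ - 66t² + 1288t - 3520 = ((1/60)t - 11/60)(60t³ - 120t² - 5280t + 19200) + (0)
Last nonzero remainder: 60t³ - 120t² - 5280t + 19200. Dividing through by 60 gives the monic gcd t³ - 2t² - 88t + 320.
Cancel t³ - 2t² - 88t + 320 from numerator and denominator to get the reduced form.

(3t + 27)/(t - 11)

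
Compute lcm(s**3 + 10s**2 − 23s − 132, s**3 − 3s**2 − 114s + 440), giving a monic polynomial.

s**4 − 123s**2 + 98s + 1320

Repeated division with remainder:
  s**3 + 10s**2 − 23s − 132 = (s**3 − 3s**2 − 114s + 440) + (13s**2 + 91s − 572)
  s**3 − 3s**2 − 114s + 440 = ((1/13)s − 10/13)(13s**2 + 91s − 572) + (0)
Last nonzero remainder: 13s**2 + 91s − 572. Dividing through by 13 gives the monic gcd s**2 + 7s − 44.
Then lcm(f, g) = f·g / gcd(f, g); expanding and making the result monic gives the answer.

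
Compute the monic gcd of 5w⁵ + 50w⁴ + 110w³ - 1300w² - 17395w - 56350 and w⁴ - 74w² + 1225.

By polynomial division,
  5w⁵ + 50w⁴ + 110w³ - 1300w² - 17395w - 56350 = (5w + 50)(w⁴ - 74w² + 1225) + (480w³ + 2400w² - 23520w - 117600)
  w⁴ - 74w² + 1225 = ((1/480)w - 1/96)(480w³ + 2400w² - 23520w - 117600) + (0)
Last nonzero remainder: 480w³ + 2400w² - 23520w - 117600. Dividing through by 480 gives the monic gcd w³ + 5w² - 49w - 245.

w³ + 5w² - 49w - 245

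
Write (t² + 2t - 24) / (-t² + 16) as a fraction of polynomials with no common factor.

Repeated division with remainder:
  t² + 2t - 24 = (-1)(-t² + 16) + (2t - 8)
  -t² + 16 = (-(1/2)t - 2)(2t - 8) + (0)
Last nonzero remainder: 2t - 8. Dividing through by 2 gives the monic gcd t - 4.
Cancel t - 4 from numerator and denominator to get the reduced form.

(-t - 6)/(t + 4)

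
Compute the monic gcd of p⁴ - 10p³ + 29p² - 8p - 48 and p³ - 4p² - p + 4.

p² - 3p - 4

Repeated division with remainder:
  p⁴ - 10p³ + 29p² - 8p - 48 = (p - 6)(p³ - 4p² - p + 4) + (6p² - 18p - 24)
  p³ - 4p² - p + 4 = ((1/6)p - 1/6)(6p² - 18p - 24) + (0)
Last nonzero remainder: 6p² - 18p - 24. Dividing through by 6 gives the monic gcd p² - 3p - 4.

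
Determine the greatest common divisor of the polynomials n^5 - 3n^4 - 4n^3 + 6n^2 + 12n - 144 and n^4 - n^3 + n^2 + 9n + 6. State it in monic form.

n^2 - 3n + 6

Euclidean algorithm in ℚ[n]:
  n^5 - 3n^4 - 4n^3 + 6n^2 + 12n - 144 = (n - 2)(n^4 - n^3 + n^2 + 9n + 6) + (-7n^3 - n^2 + 24n - 132)
  n^4 - n^3 + n^2 + 9n + 6 = (-(1/7)n + 8/49)(-7n^3 - n^2 + 24n - 132) + ((225/49)n^2 - (675/49)n + 1350/49)
  -7n^3 - n^2 + 24n - 132 = (-(343/225)n - 1078/225)((225/49)n^2 - (675/49)n + 1350/49) + (0)
Last nonzero remainder: (225/49)n^2 - (675/49)n + 1350/49. Dividing through by 225/49 gives the monic gcd n^2 - 3n + 6.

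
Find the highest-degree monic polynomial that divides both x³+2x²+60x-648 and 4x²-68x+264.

x-6

By polynomial division,
  x³+2x²+60x-648 = ((1/4)x+19/4)(4x²-68x+264) + (317x-1902)
  4x²-68x+264 = ((4/317)x-44/317)(317x-1902) + (0)
Last nonzero remainder: 317x-1902. Dividing through by 317 gives the monic gcd x-6.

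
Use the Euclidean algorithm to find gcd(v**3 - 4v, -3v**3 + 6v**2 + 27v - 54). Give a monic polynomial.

v - 2

Apply the Euclidean algorithm:
  v**3 - 4v = (-1/3)(-3v**3 + 6v**2 + 27v - 54) + (2v**2 + 5v - 18)
  -3v**3 + 6v**2 + 27v - 54 = (-(3/2)v + 27/4)(2v**2 + 5v - 18) + (-(135/4)v + 135/2)
  2v**2 + 5v - 18 = (-(8/135)v - 4/15)(-(135/4)v + 135/2) + (0)
Last nonzero remainder: -(135/4)v + 135/2. Dividing through by -135/4 gives the monic gcd v - 2.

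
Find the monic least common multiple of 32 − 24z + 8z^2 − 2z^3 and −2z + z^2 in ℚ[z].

−16z + 12z^2 − 4z^3 + z^4

Apply the Euclidean algorithm:
  −2z^3 + 8z^2 − 24z + 32 = (−2z + 4)(z^2 − 2z) + (−16z + 32)
  z^2 − 2z = (−(1/16)z)(−16z + 32) + (0)
Last nonzero remainder: −16z + 32. Dividing through by −16 gives the monic gcd z − 2.
Then lcm(f, g) = f·g / gcd(f, g); expanding and making the result monic gives the answer.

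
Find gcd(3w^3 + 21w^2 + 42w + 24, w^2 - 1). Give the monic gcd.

w + 1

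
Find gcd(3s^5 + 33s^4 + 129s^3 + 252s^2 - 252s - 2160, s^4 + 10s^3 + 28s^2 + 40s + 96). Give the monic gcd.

s^2 + 10s + 24

By polynomial division,
  3s^5 + 33s^4 + 129s^3 + 252s^2 - 252s - 2160 = (3s + 3)(s^4 + 10s^3 + 28s^2 + 40s + 96) + (15s^3 + 48s^2 - 660s - 2448)
  s^4 + 10s^3 + 28s^2 + 40s + 96 = ((1/15)s + 34/75)(15s^3 + 48s^2 - 660s - 2448) + ((1256/25)s^2 + (2512/5)s + 30144/25)
  15s^3 + 48s^2 - 660s - 2448 = ((375/1256)s - 1275/628)((1256/25)s^2 + (2512/5)s + 30144/25) + (0)
Last nonzero remainder: (1256/25)s^2 + (2512/5)s + 30144/25. Dividing through by 1256/25 gives the monic gcd s^2 + 10s + 24.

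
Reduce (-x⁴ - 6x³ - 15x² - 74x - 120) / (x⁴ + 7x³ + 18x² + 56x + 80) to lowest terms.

(-x² + x - 12)/(x² + 8)

Euclidean algorithm in ℚ[x]:
  -x⁴ - 6x³ - 15x² - 74x - 120 = (-1)(x⁴ + 7x³ + 18x² + 56x + 80) + (x³ + 3x² - 18x - 40)
  x⁴ + 7x³ + 18x² + 56x + 80 = (x + 4)(x³ + 3x² - 18x - 40) + (24x² + 168x + 240)
  x³ + 3x² - 18x - 40 = ((1/24)x - 1/6)(24x² + 168x + 240) + (0)
Last nonzero remainder: 24x² + 168x + 240. Dividing through by 24 gives the monic gcd x² + 7x + 10.
Cancel x² + 7x + 10 from numerator and denominator to get the reduced form.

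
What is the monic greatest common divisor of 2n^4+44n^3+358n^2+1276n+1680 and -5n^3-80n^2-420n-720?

By polynomial division,
  2n^4+44n^3+358n^2+1276n+1680 = (-(2/5)n-12/5)(-5n^3-80n^2-420n-720) + (-2n^2-20n-48)
  -5n^3-80n^2-420n-720 = ((5/2)n+15)(-2n^2-20n-48) + (0)
Last nonzero remainder: -2n^2-20n-48. Dividing through by -2 gives the monic gcd n^2+10n+24.

n^2+10n+24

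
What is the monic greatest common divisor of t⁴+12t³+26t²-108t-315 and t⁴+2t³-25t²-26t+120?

Euclidean algorithm in ℚ[t]:
  t⁴+12t³+26t²-108t-315 = (t⁴+2t³-25t²-26t+120) + (10t³+51t²-82t-435)
  t⁴+2t³-25t²-26t+120 = ((1/10)t-31/100)(10t³+51t²-82t-435) + (-(99/100)t²-(198/25)t-297/20)
  10t³+51t²-82t-435 = (-(1000/99)t+2900/99)(-(99/100)t²-(198/25)t-297/20) + (0)
Last nonzero remainder: -(99/100)t²-(198/25)t-297/20. Dividing through by -99/100 gives the monic gcd t²+8t+15.

t²+8t+15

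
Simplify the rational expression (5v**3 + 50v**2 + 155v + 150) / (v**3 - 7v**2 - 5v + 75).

(5v**2 + 35v + 50)/(v**2 - 10v + 25)

Euclidean algorithm in ℚ[v]:
  5v**3 + 50v**2 + 155v + 150 = (5)(v**3 - 7v**2 - 5v + 75) + (85v**2 + 180v - 225)
  v**3 - 7v**2 - 5v + 75 = ((1/85)v - 31/289)(85v**2 + 180v - 225) + ((4900/289)v + 14700/289)
  85v**2 + 180v - 225 = ((4913/980)v - 867/196)((4900/289)v + 14700/289) + (0)
Last nonzero remainder: (4900/289)v + 14700/289. Dividing through by 4900/289 gives the monic gcd v + 3.
Cancel v + 3 from numerator and denominator to get the reduced form.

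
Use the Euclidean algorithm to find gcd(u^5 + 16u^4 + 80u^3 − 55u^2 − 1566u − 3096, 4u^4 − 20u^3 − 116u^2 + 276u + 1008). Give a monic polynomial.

u^2 − u − 12

Euclidean algorithm in ℚ[u]:
  u^5 + 16u^4 + 80u^3 − 55u^2 − 1566u − 3096 = ((1/4)u + 21/4)(4u^4 − 20u^3 − 116u^2 + 276u + 1008) + (214u^3 + 485u^2 − 3267u − 8388)
  4u^4 − 20u^3 − 116u^2 + 276u + 1008 = ((2/107)u − 1555/11449)(214u^3 + 485u^2 − 3267u − 8388) + ((125229/11449)u^2 − (125229/11449)u − 1502748/11449)
  214u^3 + 485u^2 − 3267u − 8388 = ((2450086/125229)u + 2667617/41743)((125229/11449)u^2 − (125229/11449)u − 1502748/11449) + (0)
Last nonzero remainder: (125229/11449)u^2 − (125229/11449)u − 1502748/11449. Dividing through by 125229/11449 gives the monic gcd u^2 − u − 12.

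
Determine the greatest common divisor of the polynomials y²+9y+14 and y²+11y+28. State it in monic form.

y+7

Euclidean algorithm in ℚ[y]:
  y²+9y+14 = (y²+11y+28) + (-2y-14)
  y²+11y+28 = (-(1/2)y-2)(-2y-14) + (0)
Last nonzero remainder: -2y-14. Dividing through by -2 gives the monic gcd y+7.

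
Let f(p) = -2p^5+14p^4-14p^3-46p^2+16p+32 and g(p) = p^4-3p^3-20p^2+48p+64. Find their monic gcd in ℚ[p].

p^3-7p^2+8p+16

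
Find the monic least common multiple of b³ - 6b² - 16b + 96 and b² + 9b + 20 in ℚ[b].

b⁴ - b³ - 46b² + 16b + 480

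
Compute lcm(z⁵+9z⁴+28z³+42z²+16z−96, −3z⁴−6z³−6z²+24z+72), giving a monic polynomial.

z⁷+9z⁶+24z⁵+6z⁴−96z³−264z²−64z+384

By polynomial division,
  z⁵+9z⁴+28z³+42z²+16z−96 = (−(1/3)z−7/3)(−3z⁴−6z³−6z²+24z+72) + (12z³+36z²+96z+72)
  −3z⁴−6z³−6z²+24z+72 = (−(1/4)z+1/4)(12z³+36z²+96z+72) + (9z²+18z+54)
  12z³+36z²+96z+72 = ((4/3)z+4/3)(9z²+18z+54) + (0)
Last nonzero remainder: 9z²+18z+54. Dividing through by 9 gives the monic gcd z²+2z+6.
Then lcm(f, g) = f·g / gcd(f, g); expanding and making the result monic gives the answer.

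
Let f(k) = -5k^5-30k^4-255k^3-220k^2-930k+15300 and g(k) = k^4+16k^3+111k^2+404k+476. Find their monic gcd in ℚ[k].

k^2+7k+34

Repeated division with remainder:
  -5k^5-30k^4-255k^3-220k^2-930k+15300 = (-5k+50)(k^4+16k^3+111k^2+404k+476) + (-500k^3-3750k^2-18750k-8500)
  k^4+16k^3+111k^2+404k+476 = (-(1/500)k-17/1000)(-500k^3-3750k^2-18750k-8500) + ((39/4)k^2+(273/4)k+663/2)
  -500k^3-3750k^2-18750k-8500 = (-(2000/39)k-1000/39)((39/4)k^2+(273/4)k+663/2) + (0)
Last nonzero remainder: (39/4)k^2+(273/4)k+663/2. Dividing through by 39/4 gives the monic gcd k^2+7k+34.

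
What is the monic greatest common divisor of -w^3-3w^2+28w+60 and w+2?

Euclidean algorithm in ℚ[w]:
  -w^3-3w^2+28w+60 = (-w^2-w+30)(w+2) + (0)
The last nonzero remainder w+2 is already monic.

w+2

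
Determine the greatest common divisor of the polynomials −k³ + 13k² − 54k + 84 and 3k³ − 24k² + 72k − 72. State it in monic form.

Apply the Euclidean algorithm:
  −k³ + 13k² − 54k + 84 = (−1/3)(3k³ − 24k² + 72k − 72) + (5k² − 30k + 60)
  3k³ − 24k² + 72k − 72 = ((3/5)k − 6/5)(5k² − 30k + 60) + (0)
Last nonzero remainder: 5k² − 30k + 60. Dividing through by 5 gives the monic gcd k² − 6k + 12.

k² − 6k + 12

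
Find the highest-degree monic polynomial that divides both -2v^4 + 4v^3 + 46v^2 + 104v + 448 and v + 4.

v + 4

Repeated division with remainder:
  -2v^4 + 4v^3 + 46v^2 + 104v + 448 = (-2v^3 + 12v^2 - 2v + 112)(v + 4) + (0)
The last nonzero remainder v + 4 is already monic.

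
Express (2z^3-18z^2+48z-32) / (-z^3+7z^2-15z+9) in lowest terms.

Repeated division with remainder:
  2z^3-18z^2+48z-32 = (-2)(-z^3+7z^2-15z+9) + (-4z^2+18z-14)
  -z^3+7z^2-15z+9 = ((1/4)z-5/8)(-4z^2+18z-14) + (-(1/4)z+1/4)
  -4z^2+18z-14 = (16z-56)(-(1/4)z+1/4) + (0)
Last nonzero remainder: -(1/4)z+1/4. Dividing through by -1/4 gives the monic gcd z-1.
Cancel z-1 from numerator and denominator to get the reduced form.

(-2z^2+16z-32)/(z^2-6z+9)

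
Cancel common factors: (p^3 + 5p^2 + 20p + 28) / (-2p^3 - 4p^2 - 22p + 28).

Repeated division with remainder:
  p^3 + 5p^2 + 20p + 28 = (-1/2)(-2p^3 - 4p^2 - 22p + 28) + (3p^2 + 9p + 42)
  -2p^3 - 4p^2 - 22p + 28 = (-(2/3)p + 2/3)(3p^2 + 9p + 42) + (0)
Last nonzero remainder: 3p^2 + 9p + 42. Dividing through by 3 gives the monic gcd p^2 + 3p + 14.
Cancel p^2 + 3p + 14 from numerator and denominator to get the reduced form.

(-p - 2)/(2p - 2)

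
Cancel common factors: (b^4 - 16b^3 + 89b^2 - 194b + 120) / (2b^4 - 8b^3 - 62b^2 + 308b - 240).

Euclidean algorithm in ℚ[b]:
  b^4 - 16b^3 + 89b^2 - 194b + 120 = (1/2)(2b^4 - 8b^3 - 62b^2 + 308b - 240) + (-12b^3 + 120b^2 - 348b + 240)
  2b^4 - 8b^3 - 62b^2 + 308b - 240 = (-(1/6)b - 1)(-12b^3 + 120b^2 - 348b + 240) + (0)
Last nonzero remainder: -12b^3 + 120b^2 - 348b + 240. Dividing through by -12 gives the monic gcd b^3 - 10b^2 + 29b - 20.
Cancel b^3 - 10b^2 + 29b - 20 from numerator and denominator to get the reduced form.

(b - 6)/(2b + 12)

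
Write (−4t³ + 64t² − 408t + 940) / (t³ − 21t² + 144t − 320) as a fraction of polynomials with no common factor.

(−4t² + 44t − 188)/(t² − 16t + 64)

Euclidean algorithm in ℚ[t]:
  −4t³ + 64t² − 408t + 940 = (−4)(t³ − 21t² + 144t − 320) + (−20t² + 168t − 340)
  t³ − 21t² + 144t − 320 = (−(1/20)t + 63/100)(−20t² + 168t − 340) + ((529/25)t − 529/5)
  −20t² + 168t − 340 = (−(500/529)t + 1700/529)((529/25)t − 529/5) + (0)
Last nonzero remainder: (529/25)t − 529/5. Dividing through by 529/25 gives the monic gcd t − 5.
Cancel t − 5 from numerator and denominator to get the reduced form.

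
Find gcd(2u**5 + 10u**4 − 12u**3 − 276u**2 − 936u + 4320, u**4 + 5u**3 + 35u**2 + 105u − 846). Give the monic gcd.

u**2 + 3u − 18

Repeated division with remainder:
  2u**5 + 10u**4 − 12u**3 − 276u**2 − 936u + 4320 = (2u)(u**4 + 5u**3 + 35u**2 + 105u − 846) + (−82u**3 − 486u**2 + 756u + 4320)
  u**4 + 5u**3 + 35u**2 + 105u − 846 = (−(1/82)u + 19/1681)(−82u**3 − 486u**2 + 756u + 4320) + ((83567/1681)u**2 + (250701/1681)u − 1504206/1681)
  −82u**3 − 486u**2 + 756u + 4320 = (−(137842/83567)u − 403440/83567)((83567/1681)u**2 + (250701/1681)u − 1504206/1681) + (0)
Last nonzero remainder: (83567/1681)u**2 + (250701/1681)u − 1504206/1681. Dividing through by 83567/1681 gives the monic gcd u**2 + 3u − 18.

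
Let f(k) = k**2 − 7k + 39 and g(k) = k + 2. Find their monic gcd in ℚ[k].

1

Euclidean algorithm in ℚ[k]:
  k**2 − 7k + 39 = (k − 9)(k + 2) + (57)
  k + 2 = ((1/57)k + 2/57)(57) + (0)
The last nonzero remainder is the constant 57, so the polynomials are coprime and gcd = 1.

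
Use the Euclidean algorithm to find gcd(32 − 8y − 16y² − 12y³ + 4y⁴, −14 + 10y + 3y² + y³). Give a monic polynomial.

−1 + y

Repeated division with remainder:
  4y⁴ − 12y³ − 16y² − 8y + 32 = (4y − 24)(y³ + 3y² + 10y − 14) + (16y² + 288y − 304)
  y³ + 3y² + 10y − 14 = ((1/16)y − 15/16)(16y² + 288y − 304) + (299y − 299)
  16y² + 288y − 304 = ((16/299)y + 304/299)(299y − 299) + (0)
Last nonzero remainder: 299y − 299. Dividing through by 299 gives the monic gcd y − 1.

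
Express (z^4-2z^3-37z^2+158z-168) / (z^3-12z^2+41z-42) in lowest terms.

(z^2+3z-28)/(z-7)

By polynomial division,
  z^4-2z^3-37z^2+158z-168 = (z+10)(z^3-12z^2+41z-42) + (42z^2-210z+252)
  z^3-12z^2+41z-42 = ((1/42)z-1/6)(42z^2-210z+252) + (0)
Last nonzero remainder: 42z^2-210z+252. Dividing through by 42 gives the monic gcd z^2-5z+6.
Cancel z^2-5z+6 from numerator and denominator to get the reduced form.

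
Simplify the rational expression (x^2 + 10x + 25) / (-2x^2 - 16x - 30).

Apply the Euclidean algorithm:
  x^2 + 10x + 25 = (-1/2)(-2x^2 - 16x - 30) + (2x + 10)
  -2x^2 - 16x - 30 = (-x - 3)(2x + 10) + (0)
Last nonzero remainder: 2x + 10. Dividing through by 2 gives the monic gcd x + 5.
Cancel x + 5 from numerator and denominator to get the reduced form.

(-x - 5)/(2x + 6)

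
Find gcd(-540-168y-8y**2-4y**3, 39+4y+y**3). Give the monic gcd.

3+y

Apply the Euclidean algorithm:
  -4y**3-8y**2-168y-540 = (-4)(y**3+4y+39) + (-8y**2-152y-384)
  y**3+4y+39 = (-(1/8)y+19/8)(-8y**2-152y-384) + (317y+951)
  -8y**2-152y-384 = (-(8/317)y-128/317)(317y+951) + (0)
Last nonzero remainder: 317y+951. Dividing through by 317 gives the monic gcd y+3.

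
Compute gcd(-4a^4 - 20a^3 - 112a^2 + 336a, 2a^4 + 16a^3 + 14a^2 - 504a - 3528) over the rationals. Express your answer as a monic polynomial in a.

a^2 + 7a + 42

Apply the Euclidean algorithm:
  -4a^4 - 20a^3 - 112a^2 + 336a = (-2)(2a^4 + 16a^3 + 14a^2 - 504a - 3528) + (12a^3 - 84a^2 - 672a - 7056)
  2a^4 + 16a^3 + 14a^2 - 504a - 3528 = ((1/6)a + 5/2)(12a^3 - 84a^2 - 672a - 7056) + (336a^2 + 2352a + 14112)
  12a^3 - 84a^2 - 672a - 7056 = ((1/28)a - 1/2)(336a^2 + 2352a + 14112) + (0)
Last nonzero remainder: 336a^2 + 2352a + 14112. Dividing through by 336 gives the monic gcd a^2 + 7a + 42.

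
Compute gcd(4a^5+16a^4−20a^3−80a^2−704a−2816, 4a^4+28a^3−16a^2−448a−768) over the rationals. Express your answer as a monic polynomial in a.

By polynomial division,
  4a^5+16a^4−20a^3−80a^2−704a−2816 = (a−3)(4a^4+28a^3−16a^2−448a−768) + (80a^3+320a^2−1280a−5120)
  4a^4+28a^3−16a^2−448a−768 = ((1/20)a+3/20)(80a^3+320a^2−1280a−5120) + (0)
Last nonzero remainder: 80a^3+320a^2−1280a−5120. Dividing through by 80 gives the monic gcd a^3+4a^2−16a−64.

a^3+4a^2−16a−64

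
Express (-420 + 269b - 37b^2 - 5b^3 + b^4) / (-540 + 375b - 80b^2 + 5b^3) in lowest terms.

(-35 + 2b + b^2)/(-45 + 5b)

Apply the Euclidean algorithm:
  b^4 - 5b^3 - 37b^2 + 269b - 420 = ((1/5)b + 11/5)(5b^3 - 80b^2 + 375b - 540) + (64b^2 - 448b + 768)
  5b^3 - 80b^2 + 375b - 540 = ((5/64)b - 45/64)(64b^2 - 448b + 768) + (0)
Last nonzero remainder: 64b^2 - 448b + 768. Dividing through by 64 gives the monic gcd b^2 - 7b + 12.
Cancel b^2 - 7b + 12 from numerator and denominator to get the reduced form.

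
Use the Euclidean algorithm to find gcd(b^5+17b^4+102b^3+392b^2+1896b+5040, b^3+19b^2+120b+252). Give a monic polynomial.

Apply the Euclidean algorithm:
  b^5+17b^4+102b^3+392b^2+1896b+5040 = (b^2−2b+20)(b^3+19b^2+120b+252) + (0)
The last nonzero remainder b^3+19b^2+120b+252 is already monic.

b^3+19b^2+120b+252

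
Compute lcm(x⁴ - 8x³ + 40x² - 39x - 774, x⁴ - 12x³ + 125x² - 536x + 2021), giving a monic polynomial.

Repeated division with remainder:
  x⁴ - 8x³ + 40x² - 39x - 774 = (x⁴ - 12x³ + 125x² - 536x + 2021) + (4x³ - 85x² + 497x - 2795)
  x⁴ - 12x³ + 125x² - 536x + 2021 = ((1/4)x + 37/16)(4x³ - 85x² + 497x - 2795) + ((3157/16)x² - (15785/16)x + 135751/16)
  4x³ - 85x² + 497x - 2795 = ((64/3157)x - 1040/3157)((3157/16)x² - (15785/16)x + 135751/16) + (0)
Last nonzero remainder: (3157/16)x² - (15785/16)x + 135751/16. Dividing through by 3157/16 gives the monic gcd x² - 5x + 43.
Then lcm(f, g) = f·g / gcd(f, g); expanding and making the result monic gives the answer.

x⁶ - 15x⁵ + 143x⁴ - 695x³ + 1379x² + 3585x - 36378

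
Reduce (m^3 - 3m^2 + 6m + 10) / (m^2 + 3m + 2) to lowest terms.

(m^2 - 4m + 10)/(m + 2)

By polynomial division,
  m^3 - 3m^2 + 6m + 10 = (m - 6)(m^2 + 3m + 2) + (22m + 22)
  m^2 + 3m + 2 = ((1/22)m + 1/11)(22m + 22) + (0)
Last nonzero remainder: 22m + 22. Dividing through by 22 gives the monic gcd m + 1.
Cancel m + 1 from numerator and denominator to get the reduced form.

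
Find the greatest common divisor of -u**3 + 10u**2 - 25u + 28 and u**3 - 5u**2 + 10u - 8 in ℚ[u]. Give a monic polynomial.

u**2 - 3u + 4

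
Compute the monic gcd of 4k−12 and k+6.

Apply the Euclidean algorithm:
  4k−12 = (4)(k+6) + (−36)
  k+6 = (−(1/36)k−1/6)(−36) + (0)
The last nonzero remainder is the constant −36, so the polynomials are coprime and gcd = 1.

1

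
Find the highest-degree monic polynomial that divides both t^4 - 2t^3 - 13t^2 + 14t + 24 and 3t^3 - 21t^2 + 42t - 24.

By polynomial division,
  t^4 - 2t^3 - 13t^2 + 14t + 24 = ((1/3)t + 5/3)(3t^3 - 21t^2 + 42t - 24) + (8t^2 - 48t + 64)
  3t^3 - 21t^2 + 42t - 24 = ((3/8)t - 3/8)(8t^2 - 48t + 64) + (0)
Last nonzero remainder: 8t^2 - 48t + 64. Dividing through by 8 gives the monic gcd t^2 - 6t + 8.

t^2 - 6t + 8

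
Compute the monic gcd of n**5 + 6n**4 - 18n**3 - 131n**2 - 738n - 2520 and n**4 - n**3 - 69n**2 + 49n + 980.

n**2 + 11n + 28

Apply the Euclidean algorithm:
  n**5 + 6n**4 - 18n**3 - 131n**2 - 738n - 2520 = (n + 7)(n**4 - n**3 - 69n**2 + 49n + 980) + (58n**3 + 303n**2 - 2061n - 9380)
  n**4 - n**3 - 69n**2 + 49n + 980 = ((1/58)n - 361/3364)(58n**3 + 303n**2 - 2061n - 9380) + (-(3195/3364)n**2 - (35145/3364)n - 22365/841)
  58n**3 + 303n**2 - 2061n - 9380 = (-(195112/3195)n + 225388/639)(-(3195/3364)n**2 - (35145/3364)n - 22365/841) + (0)
Last nonzero remainder: -(3195/3364)n**2 - (35145/3364)n - 22365/841. Dividing through by -3195/3364 gives the monic gcd n**2 + 11n + 28.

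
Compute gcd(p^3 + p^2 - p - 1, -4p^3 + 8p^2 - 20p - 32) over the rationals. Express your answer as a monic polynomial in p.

Repeated division with remainder:
  p^3 + p^2 - p - 1 = (-1/4)(-4p^3 + 8p^2 - 20p - 32) + (3p^2 - 6p - 9)
  -4p^3 + 8p^2 - 20p - 32 = (-(4/3)p)(3p^2 - 6p - 9) + (-32p - 32)
  3p^2 - 6p - 9 = (-(3/32)p + 9/32)(-32p - 32) + (0)
Last nonzero remainder: -32p - 32. Dividing through by -32 gives the monic gcd p + 1.

p + 1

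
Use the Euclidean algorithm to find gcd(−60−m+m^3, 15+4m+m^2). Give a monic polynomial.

Repeated division with remainder:
  m^3−m−60 = (m−4)(m^2+4m+15) + (0)
The last nonzero remainder m^2+4m+15 is already monic.

15+4m+m^2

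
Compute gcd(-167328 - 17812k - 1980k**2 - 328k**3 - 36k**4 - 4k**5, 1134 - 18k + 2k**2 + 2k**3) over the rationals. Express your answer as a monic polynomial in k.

63 - 8k + k**2

Apply the Euclidean algorithm:
  -4k**5 - 36k**4 - 328k**3 - 1980k**2 - 17812k - 167328 = (-2k**2 - 16k - 166)(2k**3 + 2k**2 - 18k + 1134) + (332k**2 - 2656k + 20916)
  2k**3 + 2k**2 - 18k + 1134 = ((1/166)k + 9/166)(332k**2 - 2656k + 20916) + (0)
Last nonzero remainder: 332k**2 - 2656k + 20916. Dividing through by 332 gives the monic gcd k**2 - 8k + 63.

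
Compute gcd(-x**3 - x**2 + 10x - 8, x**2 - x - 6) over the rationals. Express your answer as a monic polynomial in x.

1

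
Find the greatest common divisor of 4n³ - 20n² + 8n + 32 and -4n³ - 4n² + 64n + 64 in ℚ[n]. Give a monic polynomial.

Repeated division with remainder:
  4n³ - 20n² + 8n + 32 = (-1)(-4n³ - 4n² + 64n + 64) + (-24n² + 72n + 96)
  -4n³ - 4n² + 64n + 64 = ((1/6)n + 2/3)(-24n² + 72n + 96) + (0)
Last nonzero remainder: -24n² + 72n + 96. Dividing through by -24 gives the monic gcd n² - 3n - 4.

n² - 3n - 4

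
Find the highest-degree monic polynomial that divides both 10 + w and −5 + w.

1

Apply the Euclidean algorithm:
  w + 10 = (w − 5) + (15)
  w − 5 = ((1/15)w − 1/3)(15) + (0)
The last nonzero remainder is the constant 15, so the polynomials are coprime and gcd = 1.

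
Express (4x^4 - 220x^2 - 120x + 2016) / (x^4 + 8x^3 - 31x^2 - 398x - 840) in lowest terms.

(4x - 12)/(x + 5)

Repeated division with remainder:
  4x^4 - 220x^2 - 120x + 2016 = (4)(x^4 + 8x^3 - 31x^2 - 398x - 840) + (-32x^3 - 96x^2 + 1472x + 5376)
  x^4 + 8x^3 - 31x^2 - 398x - 840 = (-(1/32)x - 5/32)(-32x^3 - 96x^2 + 1472x + 5376) + (0)
Last nonzero remainder: -32x^3 - 96x^2 + 1472x + 5376. Dividing through by -32 gives the monic gcd x^3 + 3x^2 - 46x - 168.
Cancel x^3 + 3x^2 - 46x - 168 from numerator and denominator to get the reduced form.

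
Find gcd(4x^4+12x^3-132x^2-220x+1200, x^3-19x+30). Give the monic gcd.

Repeated division with remainder:
  4x^4+12x^3-132x^2-220x+1200 = (4x+12)(x^3-19x+30) + (-56x^2-112x+840)
  x^3-19x+30 = (-(1/56)x+1/28)(-56x^2-112x+840) + (0)
Last nonzero remainder: -56x^2-112x+840. Dividing through by -56 gives the monic gcd x^2+2x-15.

x^2+2x-15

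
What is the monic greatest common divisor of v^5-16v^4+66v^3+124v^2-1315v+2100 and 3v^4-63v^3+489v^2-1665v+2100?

v^3-17v^2+95v-175

Apply the Euclidean algorithm:
  v^5-16v^4+66v^3+124v^2-1315v+2100 = ((1/3)v+5/3)(3v^4-63v^3+489v^2-1665v+2100) + (8v^3-136v^2+760v-1400)
  3v^4-63v^3+489v^2-1665v+2100 = ((3/8)v-3/2)(8v^3-136v^2+760v-1400) + (0)
Last nonzero remainder: 8v^3-136v^2+760v-1400. Dividing through by 8 gives the monic gcd v^3-17v^2+95v-175.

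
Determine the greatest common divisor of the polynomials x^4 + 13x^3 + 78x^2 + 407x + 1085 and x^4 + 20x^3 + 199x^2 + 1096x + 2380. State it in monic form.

x^2 + 12x + 35

Repeated division with remainder:
  x^4 + 13x^3 + 78x^2 + 407x + 1085 = (x^4 + 20x^3 + 199x^2 + 1096x + 2380) + (-7x^3 - 121x^2 - 689x - 1295)
  x^4 + 20x^3 + 199x^2 + 1096x + 2380 = (-(1/7)x - 19/49)(-7x^3 - 121x^2 - 689x - 1295) + ((2629/49)x^2 + (31548/49)x + 13145/7)
  -7x^3 - 121x^2 - 689x - 1295 = (-(343/2629)x - 1813/2629)((2629/49)x^2 + (31548/49)x + 13145/7) + (0)
Last nonzero remainder: (2629/49)x^2 + (31548/49)x + 13145/7. Dividing through by 2629/49 gives the monic gcd x^2 + 12x + 35.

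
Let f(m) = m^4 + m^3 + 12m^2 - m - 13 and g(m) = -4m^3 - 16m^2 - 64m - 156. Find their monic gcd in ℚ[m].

Repeated division with remainder:
  m^4 + m^3 + 12m^2 - m - 13 = (-(1/4)m + 3/4)(-4m^3 - 16m^2 - 64m - 156) + (8m^2 + 8m + 104)
  -4m^3 - 16m^2 - 64m - 156 = (-(1/2)m - 3/2)(8m^2 + 8m + 104) + (0)
Last nonzero remainder: 8m^2 + 8m + 104. Dividing through by 8 gives the monic gcd m^2 + m + 13.

m^2 + m + 13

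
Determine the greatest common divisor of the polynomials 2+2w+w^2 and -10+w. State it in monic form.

1

Euclidean algorithm in ℚ[w]:
  w^2+2w+2 = (w+12)(w-10) + (122)
  w-10 = ((1/122)w-5/61)(122) + (0)
The last nonzero remainder is the constant 122, so the polynomials are coprime and gcd = 1.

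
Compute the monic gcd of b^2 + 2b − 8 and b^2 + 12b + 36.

1

Apply the Euclidean algorithm:
  b^2 + 2b − 8 = (b^2 + 12b + 36) + (−10b − 44)
  b^2 + 12b + 36 = (−(1/10)b − 19/25)(−10b − 44) + (64/25)
  −10b − 44 = (−(125/32)b − 275/16)(64/25) + (0)
The last nonzero remainder is the constant 64/25, so the polynomials are coprime and gcd = 1.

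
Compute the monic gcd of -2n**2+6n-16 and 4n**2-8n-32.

1

By polynomial division,
  -2n**2+6n-16 = (-1/2)(4n**2-8n-32) + (2n-32)
  4n**2-8n-32 = (2n+28)(2n-32) + (864)
  2n-32 = ((1/432)n-1/27)(864) + (0)
The last nonzero remainder is the constant 864, so the polynomials are coprime and gcd = 1.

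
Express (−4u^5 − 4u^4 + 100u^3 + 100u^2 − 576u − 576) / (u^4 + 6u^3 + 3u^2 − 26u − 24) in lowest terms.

Apply the Euclidean algorithm:
  −4u^5 − 4u^4 + 100u^3 + 100u^2 − 576u − 576 = (−4u + 20)(u^4 + 6u^3 + 3u^2 − 26u − 24) + (−8u^3 − 64u^2 − 152u − 96)
  u^4 + 6u^3 + 3u^2 − 26u − 24 = (−(1/8)u + 1/4)(−8u^3 − 64u^2 − 152u − 96) + (0)
Last nonzero remainder: −8u^3 − 64u^2 − 152u − 96. Dividing through by −8 gives the monic gcd u^3 + 8u^2 + 19u + 12.
Cancel u^3 + 8u^2 + 19u + 12 from numerator and denominator to get the reduced form.

(−4u^2 + 28u − 48)/(u − 2)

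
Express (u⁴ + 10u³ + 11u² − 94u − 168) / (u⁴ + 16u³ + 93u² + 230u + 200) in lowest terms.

(u² + 4u − 21)/(u² + 10u + 25)

By polynomial division,
  u⁴ + 10u³ + 11u² − 94u − 168 = (u⁴ + 16u³ + 93u² + 230u + 200) + (−6u³ − 82u² − 324u − 368)
  u⁴ + 16u³ + 93u² + 230u + 200 = (−(1/6)u − 7/18)(−6u³ − 82u² − 324u − 368) + ((64/9)u² + (128/3)u + 512/9)
  −6u³ − 82u² − 324u − 368 = (−(27/32)u − 207/32)((64/9)u² + (128/3)u + 512/9) + (0)
Last nonzero remainder: (64/9)u² + (128/3)u + 512/9. Dividing through by 64/9 gives the monic gcd u² + 6u + 8.
Cancel u² + 6u + 8 from numerator and denominator to get the reduced form.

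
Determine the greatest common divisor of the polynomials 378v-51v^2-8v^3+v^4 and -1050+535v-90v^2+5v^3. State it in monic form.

Apply the Euclidean algorithm:
  v^4-8v^3-51v^2+378v = ((1/5)v+2)(5v^3-90v^2+535v-1050) + (22v^2-482v+2100)
  5v^3-90v^2+535v-1050 = ((5/22)v+215/242)(22v^2-482v+2100) + ((58800/121)v-352800/121)
  22v^2-482v+2100 = ((1331/29400)v-121/168)((58800/121)v-352800/121) + (0)
Last nonzero remainder: (58800/121)v-352800/121. Dividing through by 58800/121 gives the monic gcd v-6.

-6+v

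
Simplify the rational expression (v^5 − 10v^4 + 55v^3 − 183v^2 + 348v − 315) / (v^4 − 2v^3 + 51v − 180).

(v^2 − 4v + 7)/(v + 4)

Apply the Euclidean algorithm:
  v^5 − 10v^4 + 55v^3 − 183v^2 + 348v − 315 = (v − 8)(v^4 − 2v^3 + 51v − 180) + (39v^3 − 234v^2 + 936v − 1755)
  v^4 − 2v^3 + 51v − 180 = ((1/39)v + 4/39)(39v^3 − 234v^2 + 936v − 1755) + (0)
Last nonzero remainder: 39v^3 − 234v^2 + 936v − 1755. Dividing through by 39 gives the monic gcd v^3 − 6v^2 + 24v − 45.
Cancel v^3 − 6v^2 + 24v − 45 from numerator and denominator to get the reduced form.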